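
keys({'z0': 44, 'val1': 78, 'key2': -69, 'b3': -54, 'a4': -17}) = ['z0', 'val1', 'key2', 'b3', 'a4']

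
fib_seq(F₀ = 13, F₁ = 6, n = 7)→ F_2 = F_1 + F_0 = 19
F_3 = F_2 + F_1 = 25
F_4 = F_3 + F_2 = 44
...
= [13, 6, 19, 25, 44, 69, 113]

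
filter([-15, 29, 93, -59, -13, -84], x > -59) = [-15, 29, 93, -13]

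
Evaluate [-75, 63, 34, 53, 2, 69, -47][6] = -47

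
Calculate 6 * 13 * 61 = 4758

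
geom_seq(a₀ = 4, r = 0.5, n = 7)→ [4.0, 2.0, 1.0, 0.5, 0.25, 0.125, 0.0625]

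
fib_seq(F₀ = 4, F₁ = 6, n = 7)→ F_2 = F_1 + F_0 = 10
F_3 = F_2 + F_1 = 16
F_4 = F_3 + F_2 = 26
...
= [4, 6, 10, 16, 26, 42, 68]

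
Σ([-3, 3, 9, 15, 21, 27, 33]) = 105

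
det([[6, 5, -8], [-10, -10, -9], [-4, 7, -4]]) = (1)*(6)*det([[-10, -9], [7, -4]]) + (-1)*(5)*det([[-10, -9], [-4, -4]]) + (1)*(-8)*det([[-10, -10], [-4, 7]])
= 618 + -20 + 880
= 1478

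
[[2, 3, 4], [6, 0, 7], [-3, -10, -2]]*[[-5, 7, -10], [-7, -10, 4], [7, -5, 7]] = [[-3, -36, 20], [19, 7, -11], [71, 89, -24]]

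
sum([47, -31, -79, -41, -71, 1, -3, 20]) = -157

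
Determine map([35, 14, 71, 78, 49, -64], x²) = (35)²=1225, (14)²=196, (71)²=5041, (78)²=6084, (49)²=2401, (-64)²=4096
= [1225, 196, 5041, 6084, 2401, 4096]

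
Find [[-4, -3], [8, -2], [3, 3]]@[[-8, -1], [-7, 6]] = [[53, -14], [-50, -20], [-45, 15]]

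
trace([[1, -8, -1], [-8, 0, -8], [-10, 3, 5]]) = 6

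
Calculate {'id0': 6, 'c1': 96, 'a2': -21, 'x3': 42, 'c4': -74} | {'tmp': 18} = {'id0': 6, 'c1': 96, 'a2': -21, 'x3': 42, 'c4': -74, 'tmp': 18}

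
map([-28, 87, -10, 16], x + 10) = [-18, 97, 0, 26]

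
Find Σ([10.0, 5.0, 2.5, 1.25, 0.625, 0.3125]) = 10.0 + 5.0 + 2.5 + 1.25 + 0.625 + 0.3125
= 19.6875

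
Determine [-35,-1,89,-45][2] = 89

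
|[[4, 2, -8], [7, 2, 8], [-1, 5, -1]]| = -466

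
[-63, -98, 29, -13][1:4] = [-98, 29, -13]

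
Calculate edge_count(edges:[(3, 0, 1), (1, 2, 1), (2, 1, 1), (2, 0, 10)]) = 4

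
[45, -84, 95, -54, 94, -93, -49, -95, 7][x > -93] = [45, -84, 95, -54, 94, -49, 7]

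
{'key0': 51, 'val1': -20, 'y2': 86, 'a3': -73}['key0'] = 51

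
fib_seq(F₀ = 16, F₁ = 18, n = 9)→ [16, 18, 34, 52, 86, 138, 224, 362, 586]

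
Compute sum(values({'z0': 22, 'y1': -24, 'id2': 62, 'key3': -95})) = 22 + (-24) + 62 + (-95)
= -35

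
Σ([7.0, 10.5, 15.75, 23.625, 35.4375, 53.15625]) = 7.0 + 10.5 + 15.75 + 23.625 + 35.4375 + 53.15625
= 145.46875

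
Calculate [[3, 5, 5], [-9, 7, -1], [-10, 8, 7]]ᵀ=[[3, -9, -10], [5, 7, 8], [5, -1, 7]]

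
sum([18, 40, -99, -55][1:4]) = slice → [40, -99, -55]
40 + (-99) + (-55)
= -114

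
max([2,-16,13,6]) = 13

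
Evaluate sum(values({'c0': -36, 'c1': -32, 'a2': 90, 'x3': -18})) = (-36) + (-32) + 90 + (-18)
= 4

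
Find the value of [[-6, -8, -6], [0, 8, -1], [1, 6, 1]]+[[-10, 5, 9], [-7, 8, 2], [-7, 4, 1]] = [[-16, -3, 3], [-7, 16, 1], [-6, 10, 2]]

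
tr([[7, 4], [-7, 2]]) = 9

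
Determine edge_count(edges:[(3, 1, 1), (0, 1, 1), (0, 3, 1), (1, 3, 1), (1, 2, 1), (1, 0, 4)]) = 6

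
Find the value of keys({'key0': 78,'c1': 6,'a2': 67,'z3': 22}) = ['key0', 'c1', 'a2', 'z3']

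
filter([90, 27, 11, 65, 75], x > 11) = keep x where x > 11: 90✓, 27✓, 11✗, 65✓, 75✓
= [90, 27, 65, 75]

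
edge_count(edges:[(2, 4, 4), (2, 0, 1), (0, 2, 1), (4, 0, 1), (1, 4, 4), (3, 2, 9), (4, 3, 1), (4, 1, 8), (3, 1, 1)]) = 9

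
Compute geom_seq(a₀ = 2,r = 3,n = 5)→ [2, 6, 18, 54, 162]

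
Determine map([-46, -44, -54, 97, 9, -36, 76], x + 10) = -46+10=-36, -44+10=-34, -54+10=-44, 97+10=107, 9+10=19, -36+10=-26, 76+10=86
= [-36, -34, -44, 107, 19, -26, 86]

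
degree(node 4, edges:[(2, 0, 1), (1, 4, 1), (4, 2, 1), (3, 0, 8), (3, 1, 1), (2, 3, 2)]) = 2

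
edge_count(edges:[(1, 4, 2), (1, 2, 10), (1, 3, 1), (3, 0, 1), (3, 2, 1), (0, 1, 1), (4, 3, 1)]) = 7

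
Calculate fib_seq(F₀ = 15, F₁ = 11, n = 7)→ [15, 11, 26, 37, 63, 100, 163]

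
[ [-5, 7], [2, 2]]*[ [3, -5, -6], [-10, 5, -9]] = C[0][0] = (-5)*(3) + (7)*(-10) = -85
C[0][1] = (-5)*(-5) + (7)*(5) = 60
C[0][2] = (-5)*(-6) + (7)*(-9) = -33
C[1][0] = (2)*(3) + (2)*(-10) = -14
C[1][1] = (2)*(-5) + (2)*(5) = 0
C[1][2] = (2)*(-6) + (2)*(-9) = -30
= [[-85, 60, -33], [-14, 0, -30]]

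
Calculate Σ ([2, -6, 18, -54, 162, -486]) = 2 + -6 + 18 + -54 + 162 + -486
= -364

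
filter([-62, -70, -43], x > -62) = [-43]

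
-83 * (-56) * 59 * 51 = 13985832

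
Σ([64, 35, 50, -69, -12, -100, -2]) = 64 + 35 + 50 + (-69) + (-12) + (-100) + (-2)
= -34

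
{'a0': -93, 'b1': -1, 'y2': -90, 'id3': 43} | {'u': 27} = {'a0': -93, 'b1': -1, 'y2': -90, 'id3': 43, 'u': 27}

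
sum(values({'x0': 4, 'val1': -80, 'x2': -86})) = 4 + (-80) + (-86)
= -162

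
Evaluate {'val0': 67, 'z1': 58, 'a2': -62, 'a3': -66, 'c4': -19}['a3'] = -66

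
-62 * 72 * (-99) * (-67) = -29609712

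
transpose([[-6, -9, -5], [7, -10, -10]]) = [[-6, 7], [-9, -10], [-5, -10]]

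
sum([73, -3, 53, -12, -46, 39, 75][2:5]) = slice → [53, -12, -46]
53 + (-12) + (-46)
= -5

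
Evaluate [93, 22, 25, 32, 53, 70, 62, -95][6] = 62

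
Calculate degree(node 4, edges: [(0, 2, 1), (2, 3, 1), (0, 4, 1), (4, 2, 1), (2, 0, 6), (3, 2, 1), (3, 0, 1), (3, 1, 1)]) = 2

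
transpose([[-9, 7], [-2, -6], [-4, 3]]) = [[-9, -2, -4], [7, -6, 3]]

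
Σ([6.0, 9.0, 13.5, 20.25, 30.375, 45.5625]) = 6.0 + 9.0 + 13.5 + 20.25 + 30.375 + 45.5625
= 124.6875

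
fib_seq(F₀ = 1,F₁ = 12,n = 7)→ F_2 = F_1 + F_0 = 13
F_3 = F_2 + F_1 = 25
F_4 = F_3 + F_2 = 38
...
= [1, 12, 13, 25, 38, 63, 101]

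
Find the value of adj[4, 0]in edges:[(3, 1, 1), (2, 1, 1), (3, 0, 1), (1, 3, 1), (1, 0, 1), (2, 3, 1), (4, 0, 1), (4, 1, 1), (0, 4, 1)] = 1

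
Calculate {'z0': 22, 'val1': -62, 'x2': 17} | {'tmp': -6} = {'z0': 22, 'val1': -62, 'x2': 17, 'tmp': -6}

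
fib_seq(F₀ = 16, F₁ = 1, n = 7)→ F_2 = F_1 + F_0 = 17
F_3 = F_2 + F_1 = 18
F_4 = F_3 + F_2 = 35
...
= [16, 1, 17, 18, 35, 53, 88]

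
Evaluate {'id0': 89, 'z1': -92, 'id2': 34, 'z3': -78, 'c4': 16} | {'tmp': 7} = {'id0': 89, 'z1': -92, 'id2': 34, 'z3': -78, 'c4': 16, 'tmp': 7}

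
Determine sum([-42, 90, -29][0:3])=slice → [-42, 90, -29]
(-42) + 90 + (-29)
= 19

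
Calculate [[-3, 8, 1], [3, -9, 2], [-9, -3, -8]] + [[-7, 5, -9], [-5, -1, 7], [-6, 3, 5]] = [[-10, 13, -8], [-2, -10, 9], [-15, 0, -3]]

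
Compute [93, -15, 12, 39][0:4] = [93, -15, 12, 39]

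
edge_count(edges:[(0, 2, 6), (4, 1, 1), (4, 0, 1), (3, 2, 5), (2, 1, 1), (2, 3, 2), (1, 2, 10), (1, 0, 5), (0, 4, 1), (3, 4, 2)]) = 10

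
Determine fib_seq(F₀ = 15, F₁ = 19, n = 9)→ F_2 = F_1 + F_0 = 34
F_3 = F_2 + F_1 = 53
F_4 = F_3 + F_2 = 87
...
= [15, 19, 34, 53, 87, 140, 227, 367, 594]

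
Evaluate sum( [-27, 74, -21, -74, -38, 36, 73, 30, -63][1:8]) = 80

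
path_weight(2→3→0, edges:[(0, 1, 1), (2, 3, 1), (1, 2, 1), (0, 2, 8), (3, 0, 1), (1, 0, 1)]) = w(2→3)=1 + w(3→0)=1
= 2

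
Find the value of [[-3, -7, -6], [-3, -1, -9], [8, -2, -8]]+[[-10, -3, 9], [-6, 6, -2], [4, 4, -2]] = [[-13, -10, 3], [-9, 5, -11], [12, 2, -10]]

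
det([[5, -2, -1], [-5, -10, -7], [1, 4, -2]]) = 284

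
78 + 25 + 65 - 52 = 116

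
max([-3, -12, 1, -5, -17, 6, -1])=6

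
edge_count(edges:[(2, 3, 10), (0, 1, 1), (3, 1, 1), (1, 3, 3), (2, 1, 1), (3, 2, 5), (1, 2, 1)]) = 7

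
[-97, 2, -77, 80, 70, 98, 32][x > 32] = [80, 70, 98]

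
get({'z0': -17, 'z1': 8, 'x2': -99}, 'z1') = 8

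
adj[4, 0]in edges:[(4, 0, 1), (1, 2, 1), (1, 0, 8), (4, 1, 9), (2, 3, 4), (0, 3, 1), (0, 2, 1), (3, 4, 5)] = 1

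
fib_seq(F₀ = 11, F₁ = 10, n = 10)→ F_2 = F_1 + F_0 = 21
F_3 = F_2 + F_1 = 31
F_4 = F_3 + F_2 = 52
...
= [11, 10, 21, 31, 52, 83, 135, 218, 353, 571]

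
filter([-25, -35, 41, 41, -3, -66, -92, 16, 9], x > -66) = keep x where x > -66: -25✓, -35✓, 41✓, 41✓, -3✓, -66✗, -92✗, 16✓, 9✓
= [-25, -35, 41, 41, -3, 16, 9]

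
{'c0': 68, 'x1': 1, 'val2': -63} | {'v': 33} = {'c0': 68, 'x1': 1, 'val2': -63, 'v': 33}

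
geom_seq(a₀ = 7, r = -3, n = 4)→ [7, -21, 63, -189]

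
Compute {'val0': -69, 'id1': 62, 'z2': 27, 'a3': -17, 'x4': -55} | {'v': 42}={'val0': -69, 'id1': 62, 'z2': 27, 'a3': -17, 'x4': -55, 'v': 42}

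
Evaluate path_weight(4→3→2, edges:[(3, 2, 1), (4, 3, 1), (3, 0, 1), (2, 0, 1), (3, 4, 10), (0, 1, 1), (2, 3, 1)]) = 2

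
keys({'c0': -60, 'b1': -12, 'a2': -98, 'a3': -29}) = ['c0', 'b1', 'a2', 'a3']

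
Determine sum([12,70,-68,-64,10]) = -40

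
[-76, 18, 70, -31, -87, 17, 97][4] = -87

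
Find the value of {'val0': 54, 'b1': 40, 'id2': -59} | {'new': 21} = {'val0': 54, 'b1': 40, 'id2': -59, 'new': 21}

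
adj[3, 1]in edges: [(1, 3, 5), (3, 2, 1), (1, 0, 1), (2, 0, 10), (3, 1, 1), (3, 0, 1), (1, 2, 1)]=1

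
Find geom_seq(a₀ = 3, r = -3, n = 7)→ [3, -9, 27, -81, 243, -729, 2187]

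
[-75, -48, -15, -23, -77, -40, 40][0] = -75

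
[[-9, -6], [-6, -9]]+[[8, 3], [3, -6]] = [[-1, -3], [-3, -15]]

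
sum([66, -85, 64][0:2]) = -19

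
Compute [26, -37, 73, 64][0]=26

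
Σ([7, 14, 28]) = 7 + 14 + 28
= 49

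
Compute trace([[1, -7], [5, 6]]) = diagonal: 1 + 6
= 7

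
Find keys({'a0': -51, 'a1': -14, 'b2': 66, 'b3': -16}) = ['a0', 'a1', 'b2', 'b3']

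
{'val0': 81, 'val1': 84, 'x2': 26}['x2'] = 26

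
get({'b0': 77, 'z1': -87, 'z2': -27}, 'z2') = -27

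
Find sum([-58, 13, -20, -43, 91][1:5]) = 41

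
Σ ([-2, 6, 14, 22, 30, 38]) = (-2) + 6 + 14 + 22 + 30 + 38
= 108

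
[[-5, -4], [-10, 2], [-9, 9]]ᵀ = [[-5, -10, -9], [-4, 2, 9]]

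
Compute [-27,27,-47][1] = 27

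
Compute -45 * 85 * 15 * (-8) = 459000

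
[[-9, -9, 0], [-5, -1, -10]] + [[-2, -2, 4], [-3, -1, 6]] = [[-11, -11, 4], [-8, -2, -4]]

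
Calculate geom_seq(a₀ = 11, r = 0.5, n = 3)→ a_0 = 11*0.5^0 = 11.0
a_1 = 11*0.5^1 = 5.5
a_2 = 11*0.5^2 = 2.75
= [11.0, 5.5, 2.75]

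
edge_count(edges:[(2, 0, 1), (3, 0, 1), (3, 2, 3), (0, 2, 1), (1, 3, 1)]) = 5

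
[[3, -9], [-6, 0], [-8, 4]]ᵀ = [[3, -6, -8], [-9, 0, 4]]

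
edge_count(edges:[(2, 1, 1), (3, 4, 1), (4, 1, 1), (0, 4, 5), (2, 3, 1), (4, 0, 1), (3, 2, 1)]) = 7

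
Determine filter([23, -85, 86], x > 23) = [86]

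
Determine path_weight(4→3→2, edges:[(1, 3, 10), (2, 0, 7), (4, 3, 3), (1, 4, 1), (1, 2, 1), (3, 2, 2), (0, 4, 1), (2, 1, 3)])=w(4→3)=3 + w(3→2)=2
= 5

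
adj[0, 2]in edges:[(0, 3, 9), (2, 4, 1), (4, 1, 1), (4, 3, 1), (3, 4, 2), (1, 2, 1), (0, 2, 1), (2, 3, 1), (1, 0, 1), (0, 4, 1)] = 1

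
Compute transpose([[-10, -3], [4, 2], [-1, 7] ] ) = [[-10, 4, -1], [-3, 2, 7]]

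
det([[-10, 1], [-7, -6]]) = (-10)*(-6) - (1)*(-7)
= 67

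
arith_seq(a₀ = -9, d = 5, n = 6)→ a_0 = -9 + 0*5 = -9
a_1 = -9 + 1*5 = -4
a_2 = -9 + 2*5 = 1
...
= [-9, -4, 1, 6, 11, 16]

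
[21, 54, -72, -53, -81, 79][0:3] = [21, 54, -72]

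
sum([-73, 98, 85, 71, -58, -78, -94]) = (-73) + 98 + 85 + 71 + (-58) + (-78) + (-94)
= -49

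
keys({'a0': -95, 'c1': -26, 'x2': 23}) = ['a0', 'c1', 'x2']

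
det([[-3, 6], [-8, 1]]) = (-3)*(1) - (6)*(-8)
= 45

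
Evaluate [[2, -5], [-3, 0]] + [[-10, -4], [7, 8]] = [[-8, -9], [4, 8]]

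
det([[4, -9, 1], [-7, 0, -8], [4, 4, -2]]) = 514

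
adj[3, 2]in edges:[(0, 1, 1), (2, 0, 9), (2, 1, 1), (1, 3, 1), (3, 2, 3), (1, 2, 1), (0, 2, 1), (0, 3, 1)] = 3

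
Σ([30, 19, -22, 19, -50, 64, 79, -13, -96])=30 + 19 + (-22) + 19 + (-50) + 64 + 79 + (-13) + (-96)
= 30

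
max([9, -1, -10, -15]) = 9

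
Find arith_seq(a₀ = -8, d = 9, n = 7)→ a_0 = -8 + 0*9 = -8
a_1 = -8 + 1*9 = 1
a_2 = -8 + 2*9 = 10
...
= [-8, 1, 10, 19, 28, 37, 46]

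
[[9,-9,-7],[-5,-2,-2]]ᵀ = [[9, -5], [-9, -2], [-7, -2]]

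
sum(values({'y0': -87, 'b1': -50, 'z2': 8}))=-129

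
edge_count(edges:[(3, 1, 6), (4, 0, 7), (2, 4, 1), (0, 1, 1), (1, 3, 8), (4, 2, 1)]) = 6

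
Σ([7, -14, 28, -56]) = -35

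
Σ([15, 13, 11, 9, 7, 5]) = 15 + 13 + 11 + 9 + 7 + 5
= 60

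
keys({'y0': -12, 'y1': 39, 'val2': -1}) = ['y0', 'y1', 'val2']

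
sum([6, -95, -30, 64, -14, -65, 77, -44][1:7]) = slice → [-95, -30, 64, -14, -65, 77]
(-95) + (-30) + 64 + (-14) + (-65) + 77
= -63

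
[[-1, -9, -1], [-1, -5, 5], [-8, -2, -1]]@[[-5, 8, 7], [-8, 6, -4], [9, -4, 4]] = C[0][0] = (-1)*(-5) + (-9)*(-8) + (-1)*(9) = 68
C[0][1] = (-1)*(8) + (-9)*(6) + (-1)*(-4) = -58
C[0][2] = (-1)*(7) + (-9)*(-4) + (-1)*(4) = 25
C[1][0] = (-1)*(-5) + (-5)*(-8) + (5)*(9) = 90
C[1][1] = (-1)*(8) + (-5)*(6) + (5)*(-4) = -58
C[1][2] = (-1)*(7) + (-5)*(-4) + (5)*(4) = 33
... (3 more cells)
= [[68, -58, 25], [90, -58, 33], [47, -72, -52]]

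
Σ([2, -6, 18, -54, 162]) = 2 + -6 + 18 + -54 + 162
= 122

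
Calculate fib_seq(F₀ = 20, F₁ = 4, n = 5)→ [20, 4, 24, 28, 52]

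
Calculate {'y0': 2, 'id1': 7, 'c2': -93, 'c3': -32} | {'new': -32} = {'y0': 2, 'id1': 7, 'c2': -93, 'c3': -32, 'new': -32}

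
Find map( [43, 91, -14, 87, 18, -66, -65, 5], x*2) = [86, 182, -28, 174, 36, -132, -130, 10]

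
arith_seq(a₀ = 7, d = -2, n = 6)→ [7, 5, 3, 1, -1, -3]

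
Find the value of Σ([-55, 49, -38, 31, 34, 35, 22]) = 78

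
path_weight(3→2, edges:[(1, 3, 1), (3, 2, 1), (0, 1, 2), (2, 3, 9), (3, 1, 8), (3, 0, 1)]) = w(3→2)=1
= 1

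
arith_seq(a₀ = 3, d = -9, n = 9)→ a_0 = 3 + 0*-9 = 3
a_1 = 3 + 1*-9 = -6
a_2 = 3 + 2*-9 = -15
...
= [3, -6, -15, -24, -33, -42, -51, -60, -69]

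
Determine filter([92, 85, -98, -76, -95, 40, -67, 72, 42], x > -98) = keep x where x > -98: 92✓, 85✓, -98✗, -76✓, -95✓, 40✓, -67✓, 72✓, 42✓
= [92, 85, -76, -95, 40, -67, 72, 42]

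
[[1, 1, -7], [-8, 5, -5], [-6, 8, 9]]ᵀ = [[1, -8, -6], [1, 5, 8], [-7, -5, 9]]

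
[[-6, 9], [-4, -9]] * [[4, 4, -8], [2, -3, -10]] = C[0][0] = (-6)*(4) + (9)*(2) = -6
C[0][1] = (-6)*(4) + (9)*(-3) = -51
C[0][2] = (-6)*(-8) + (9)*(-10) = -42
C[1][0] = (-4)*(4) + (-9)*(2) = -34
C[1][1] = (-4)*(4) + (-9)*(-3) = 11
C[1][2] = (-4)*(-8) + (-9)*(-10) = 122
= [[-6, -51, -42], [-34, 11, 122]]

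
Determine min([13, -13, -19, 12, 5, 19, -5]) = -19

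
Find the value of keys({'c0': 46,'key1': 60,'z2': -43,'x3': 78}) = ['c0', 'key1', 'z2', 'x3']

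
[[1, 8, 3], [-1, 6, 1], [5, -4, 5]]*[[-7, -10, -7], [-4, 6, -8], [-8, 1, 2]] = C[0][0] = (1)*(-7) + (8)*(-4) + (3)*(-8) = -63
C[0][1] = (1)*(-10) + (8)*(6) + (3)*(1) = 41
C[0][2] = (1)*(-7) + (8)*(-8) + (3)*(2) = -65
C[1][0] = (-1)*(-7) + (6)*(-4) + (1)*(-8) = -25
C[1][1] = (-1)*(-10) + (6)*(6) + (1)*(1) = 47
C[1][2] = (-1)*(-7) + (6)*(-8) + (1)*(2) = -39
... (3 more cells)
= [[-63, 41, -65], [-25, 47, -39], [-59, -69, 7]]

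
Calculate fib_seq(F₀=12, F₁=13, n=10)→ F_2 = F_1 + F_0 = 25
F_3 = F_2 + F_1 = 38
F_4 = F_3 + F_2 = 63
...
= [12, 13, 25, 38, 63, 101, 164, 265, 429, 694]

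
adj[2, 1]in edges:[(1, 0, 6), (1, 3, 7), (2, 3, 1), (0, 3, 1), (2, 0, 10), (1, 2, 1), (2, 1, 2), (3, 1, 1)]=2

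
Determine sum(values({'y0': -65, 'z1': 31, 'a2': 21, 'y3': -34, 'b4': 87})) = 40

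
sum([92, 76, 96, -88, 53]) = 229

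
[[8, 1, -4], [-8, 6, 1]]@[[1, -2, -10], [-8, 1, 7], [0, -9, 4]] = C[0][0] = (8)*(1) + (1)*(-8) + (-4)*(0) = 0
C[0][1] = (8)*(-2) + (1)*(1) + (-4)*(-9) = 21
C[0][2] = (8)*(-10) + (1)*(7) + (-4)*(4) = -89
C[1][0] = (-8)*(1) + (6)*(-8) + (1)*(0) = -56
C[1][1] = (-8)*(-2) + (6)*(1) + (1)*(-9) = 13
C[1][2] = (-8)*(-10) + (6)*(7) + (1)*(4) = 126
= [[0, 21, -89], [-56, 13, 126]]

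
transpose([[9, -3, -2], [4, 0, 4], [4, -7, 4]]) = [[9, 4, 4], [-3, 0, -7], [-2, 4, 4]]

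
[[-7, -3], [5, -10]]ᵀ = [[-7, 5], [-3, -10]]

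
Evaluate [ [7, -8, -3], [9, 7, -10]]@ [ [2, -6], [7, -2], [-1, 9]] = [[-39, -53], [77, -158]]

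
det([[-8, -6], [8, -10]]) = 128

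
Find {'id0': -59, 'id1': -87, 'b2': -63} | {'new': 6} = {'id0': -59, 'id1': -87, 'b2': -63, 'new': 6}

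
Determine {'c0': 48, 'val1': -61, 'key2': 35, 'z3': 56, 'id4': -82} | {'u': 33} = {'c0': 48, 'val1': -61, 'key2': 35, 'z3': 56, 'id4': -82, 'u': 33}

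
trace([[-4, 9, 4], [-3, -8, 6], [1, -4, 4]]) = -8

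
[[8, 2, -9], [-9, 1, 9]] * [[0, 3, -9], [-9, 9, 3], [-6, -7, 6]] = C[0][0] = (8)*(0) + (2)*(-9) + (-9)*(-6) = 36
C[0][1] = (8)*(3) + (2)*(9) + (-9)*(-7) = 105
C[0][2] = (8)*(-9) + (2)*(3) + (-9)*(6) = -120
C[1][0] = (-9)*(0) + (1)*(-9) + (9)*(-6) = -63
C[1][1] = (-9)*(3) + (1)*(9) + (9)*(-7) = -81
C[1][2] = (-9)*(-9) + (1)*(3) + (9)*(6) = 138
= [[36, 105, -120], [-63, -81, 138]]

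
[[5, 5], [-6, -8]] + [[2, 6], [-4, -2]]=[[7, 11], [-10, -10]]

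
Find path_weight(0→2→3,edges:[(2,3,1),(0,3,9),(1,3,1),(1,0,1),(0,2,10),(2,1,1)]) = 11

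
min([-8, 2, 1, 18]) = -8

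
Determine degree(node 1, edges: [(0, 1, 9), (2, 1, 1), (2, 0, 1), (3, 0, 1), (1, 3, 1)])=3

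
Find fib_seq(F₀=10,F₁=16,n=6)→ F_2 = F_1 + F_0 = 26
F_3 = F_2 + F_1 = 42
F_4 = F_3 + F_2 = 68
...
= [10, 16, 26, 42, 68, 110]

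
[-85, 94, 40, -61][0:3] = [-85, 94, 40]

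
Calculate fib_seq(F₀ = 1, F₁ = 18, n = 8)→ F_2 = F_1 + F_0 = 19
F_3 = F_2 + F_1 = 37
F_4 = F_3 + F_2 = 56
...
= [1, 18, 19, 37, 56, 93, 149, 242]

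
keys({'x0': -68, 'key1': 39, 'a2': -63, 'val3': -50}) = ['x0', 'key1', 'a2', 'val3']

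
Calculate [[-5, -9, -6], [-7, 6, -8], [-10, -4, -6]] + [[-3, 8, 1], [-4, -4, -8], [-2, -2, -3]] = [[-8, -1, -5], [-11, 2, -16], [-12, -6, -9]]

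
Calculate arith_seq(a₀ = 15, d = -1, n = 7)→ [15, 14, 13, 12, 11, 10, 9]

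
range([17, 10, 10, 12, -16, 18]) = 34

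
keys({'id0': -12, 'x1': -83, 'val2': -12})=['id0', 'x1', 'val2']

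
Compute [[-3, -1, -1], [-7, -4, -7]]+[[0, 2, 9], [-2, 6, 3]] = [[-3, 1, 8], [-9, 2, -4]]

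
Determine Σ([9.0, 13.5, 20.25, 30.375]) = 73.125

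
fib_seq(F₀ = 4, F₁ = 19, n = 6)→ [4, 19, 23, 42, 65, 107]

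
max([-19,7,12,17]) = 17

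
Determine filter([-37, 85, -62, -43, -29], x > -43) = [-37, 85, -29]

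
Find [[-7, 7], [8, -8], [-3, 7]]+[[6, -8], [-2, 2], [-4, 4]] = [[-1, -1], [6, -6], [-7, 11]]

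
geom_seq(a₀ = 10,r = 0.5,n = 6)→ [10.0, 5.0, 2.5, 1.25, 0.625, 0.3125]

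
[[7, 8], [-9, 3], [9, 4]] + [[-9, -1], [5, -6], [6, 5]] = [[-2, 7], [-4, -3], [15, 9]]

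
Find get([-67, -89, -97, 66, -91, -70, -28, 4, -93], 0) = -67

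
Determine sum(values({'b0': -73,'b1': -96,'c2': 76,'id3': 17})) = -76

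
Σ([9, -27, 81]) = 9 + -27 + 81
= 63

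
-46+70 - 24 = 0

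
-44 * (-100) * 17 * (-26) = -1944800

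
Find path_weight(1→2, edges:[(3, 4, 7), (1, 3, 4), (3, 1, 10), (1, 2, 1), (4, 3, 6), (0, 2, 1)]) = 1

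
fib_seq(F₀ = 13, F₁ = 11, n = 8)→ F_2 = F_1 + F_0 = 24
F_3 = F_2 + F_1 = 35
F_4 = F_3 + F_2 = 59
...
= [13, 11, 24, 35, 59, 94, 153, 247]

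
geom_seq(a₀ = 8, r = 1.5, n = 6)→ [8.0, 12.0, 18.0, 27.0, 40.5, 60.75]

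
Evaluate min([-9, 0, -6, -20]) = -20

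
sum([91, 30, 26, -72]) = 91 + 30 + 26 + (-72)
= 75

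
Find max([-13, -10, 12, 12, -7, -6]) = 12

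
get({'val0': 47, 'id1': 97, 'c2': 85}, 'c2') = 85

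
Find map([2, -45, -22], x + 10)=2+10=12, -45+10=-35, -22+10=-12
= [12, -35, -12]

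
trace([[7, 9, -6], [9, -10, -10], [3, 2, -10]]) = diagonal: 7 + (-10) + (-10)
= -13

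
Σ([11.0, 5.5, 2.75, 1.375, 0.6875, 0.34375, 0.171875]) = 21.828125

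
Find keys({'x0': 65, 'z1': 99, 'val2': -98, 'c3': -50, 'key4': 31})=['x0', 'z1', 'val2', 'c3', 'key4']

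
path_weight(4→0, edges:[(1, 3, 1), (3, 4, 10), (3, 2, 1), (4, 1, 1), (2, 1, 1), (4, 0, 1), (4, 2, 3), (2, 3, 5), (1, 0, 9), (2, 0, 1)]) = w(4→0)=1
= 1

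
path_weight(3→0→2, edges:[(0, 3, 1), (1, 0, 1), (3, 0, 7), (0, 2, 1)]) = 8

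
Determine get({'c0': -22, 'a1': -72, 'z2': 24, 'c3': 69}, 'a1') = -72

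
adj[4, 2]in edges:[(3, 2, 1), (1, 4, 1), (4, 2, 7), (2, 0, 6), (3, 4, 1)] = 7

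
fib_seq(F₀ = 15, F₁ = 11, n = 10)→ F_2 = F_1 + F_0 = 26
F_3 = F_2 + F_1 = 37
F_4 = F_3 + F_2 = 63
...
= [15, 11, 26, 37, 63, 100, 163, 263, 426, 689]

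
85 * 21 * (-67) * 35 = -4185825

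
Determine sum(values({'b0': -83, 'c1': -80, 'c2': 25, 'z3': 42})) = (-83) + (-80) + 25 + 42
= -96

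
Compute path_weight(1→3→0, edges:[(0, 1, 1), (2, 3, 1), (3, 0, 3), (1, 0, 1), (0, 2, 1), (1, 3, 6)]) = w(1→3)=6 + w(3→0)=3
= 9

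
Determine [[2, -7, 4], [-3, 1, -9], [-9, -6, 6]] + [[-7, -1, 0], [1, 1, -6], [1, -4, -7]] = [[-5, -8, 4], [-2, 2, -15], [-8, -10, -1]]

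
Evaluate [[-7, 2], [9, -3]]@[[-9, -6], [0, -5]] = [[63, 32], [-81, -39]]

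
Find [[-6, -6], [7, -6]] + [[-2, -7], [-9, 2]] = [[-8, -13], [-2, -4]]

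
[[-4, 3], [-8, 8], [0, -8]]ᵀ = [[-4, -8, 0], [3, 8, -8]]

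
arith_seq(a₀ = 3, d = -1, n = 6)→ a_0 = 3 + 0*-1 = 3
a_1 = 3 + 1*-1 = 2
a_2 = 3 + 2*-1 = 1
...
= [3, 2, 1, 0, -1, -2]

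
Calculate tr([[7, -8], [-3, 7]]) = diagonal: 7 + 7
= 14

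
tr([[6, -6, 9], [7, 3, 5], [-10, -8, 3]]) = diagonal: 6 + 3 + 3
= 12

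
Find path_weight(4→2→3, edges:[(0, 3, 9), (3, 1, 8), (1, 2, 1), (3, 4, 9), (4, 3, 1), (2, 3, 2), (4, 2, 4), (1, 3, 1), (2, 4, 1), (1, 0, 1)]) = 6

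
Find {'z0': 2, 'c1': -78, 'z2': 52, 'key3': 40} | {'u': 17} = {'z0': 2, 'c1': -78, 'z2': 52, 'key3': 40, 'u': 17}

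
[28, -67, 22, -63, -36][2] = 22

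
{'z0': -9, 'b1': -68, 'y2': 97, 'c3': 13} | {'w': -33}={'z0': -9, 'b1': -68, 'y2': 97, 'c3': 13, 'w': -33}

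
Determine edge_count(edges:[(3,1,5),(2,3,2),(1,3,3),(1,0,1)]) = 4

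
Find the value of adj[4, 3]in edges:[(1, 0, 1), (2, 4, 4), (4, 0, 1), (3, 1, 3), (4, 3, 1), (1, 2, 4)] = 1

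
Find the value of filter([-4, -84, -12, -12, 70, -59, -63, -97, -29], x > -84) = keep x where x > -84: -4✓, -84✗, -12✓, -12✓, 70✓, -59✓, -63✓, -97✗, -29✓
= [-4, -12, -12, 70, -59, -63, -29]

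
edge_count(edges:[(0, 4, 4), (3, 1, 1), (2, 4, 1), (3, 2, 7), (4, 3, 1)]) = 5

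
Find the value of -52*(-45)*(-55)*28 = -3603600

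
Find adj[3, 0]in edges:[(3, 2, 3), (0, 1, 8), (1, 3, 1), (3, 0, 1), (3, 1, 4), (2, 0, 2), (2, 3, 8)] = 1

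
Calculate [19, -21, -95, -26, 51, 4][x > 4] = [19, 51]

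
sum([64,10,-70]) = 4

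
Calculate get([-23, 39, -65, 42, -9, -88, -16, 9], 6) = -16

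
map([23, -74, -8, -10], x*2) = [46, -148, -16, -20]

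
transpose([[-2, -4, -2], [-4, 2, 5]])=[[-2, -4], [-4, 2], [-2, 5]]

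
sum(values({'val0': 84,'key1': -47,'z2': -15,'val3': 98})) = 120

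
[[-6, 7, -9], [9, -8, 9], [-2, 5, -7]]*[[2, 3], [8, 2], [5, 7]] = [[-1, -67], [-1, 74], [1, -45]]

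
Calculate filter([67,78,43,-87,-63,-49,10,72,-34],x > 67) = keep x where x > 67: 67✗, 78✓, 43✗, -87✗, -63✗, -49✗, 10✗, 72✓, -34✗
= [78, 72]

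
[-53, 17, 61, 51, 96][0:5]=[-53, 17, 61, 51, 96]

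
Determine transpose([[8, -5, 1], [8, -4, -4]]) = [[8, 8], [-5, -4], [1, -4]]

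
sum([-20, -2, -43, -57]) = (-20) + (-2) + (-43) + (-57)
= -122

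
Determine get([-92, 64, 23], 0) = -92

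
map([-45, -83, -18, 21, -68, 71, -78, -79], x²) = (-45)²=2025, (-83)²=6889, (-18)²=324, (21)²=441, (-68)²=4624, (71)²=5041, (-78)²=6084, (-79)²=6241
= [2025, 6889, 324, 441, 4624, 5041, 6084, 6241]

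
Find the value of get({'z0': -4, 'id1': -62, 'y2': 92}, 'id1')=-62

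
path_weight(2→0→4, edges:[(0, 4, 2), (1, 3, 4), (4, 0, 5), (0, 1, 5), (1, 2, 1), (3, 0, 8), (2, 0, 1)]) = w(2→0)=1 + w(0→4)=2
= 3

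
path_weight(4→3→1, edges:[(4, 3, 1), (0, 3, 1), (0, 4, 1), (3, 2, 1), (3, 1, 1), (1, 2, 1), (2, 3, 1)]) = 2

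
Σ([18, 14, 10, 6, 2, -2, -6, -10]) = 32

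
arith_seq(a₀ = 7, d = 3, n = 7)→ [7, 10, 13, 16, 19, 22, 25]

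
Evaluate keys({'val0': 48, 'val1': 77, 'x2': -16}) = ['val0', 'val1', 'x2']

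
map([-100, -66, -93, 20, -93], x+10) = -100+10=-90, -66+10=-56, -93+10=-83, 20+10=30, -93+10=-83
= [-90, -56, -83, 30, -83]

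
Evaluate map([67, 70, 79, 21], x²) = (67)²=4489, (70)²=4900, (79)²=6241, (21)²=441
= [4489, 4900, 6241, 441]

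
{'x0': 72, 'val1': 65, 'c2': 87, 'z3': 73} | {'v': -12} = {'x0': 72, 'val1': 65, 'c2': 87, 'z3': 73, 'v': -12}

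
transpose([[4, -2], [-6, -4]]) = [[4, -6], [-2, -4]]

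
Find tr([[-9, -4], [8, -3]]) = -12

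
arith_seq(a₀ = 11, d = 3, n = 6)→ a_0 = 11 + 0*3 = 11
a_1 = 11 + 1*3 = 14
a_2 = 11 + 2*3 = 17
...
= [11, 14, 17, 20, 23, 26]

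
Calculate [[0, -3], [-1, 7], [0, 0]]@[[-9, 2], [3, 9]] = C[0][0] = (0)*(-9) + (-3)*(3) = -9
C[0][1] = (0)*(2) + (-3)*(9) = -27
C[1][0] = (-1)*(-9) + (7)*(3) = 30
C[1][1] = (-1)*(2) + (7)*(9) = 61
C[2][0] = (0)*(-9) + (0)*(3) = 0
C[2][1] = (0)*(2) + (0)*(9) = 0
= [[-9, -27], [30, 61], [0, 0]]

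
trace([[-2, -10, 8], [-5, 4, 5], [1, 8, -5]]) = diagonal: (-2) + 4 + (-5)
= -3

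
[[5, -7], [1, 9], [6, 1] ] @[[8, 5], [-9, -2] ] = [[103, 39], [-73, -13], [39, 28]]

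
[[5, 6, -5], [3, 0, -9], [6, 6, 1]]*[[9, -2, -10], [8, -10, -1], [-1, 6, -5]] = C[0][0] = (5)*(9) + (6)*(8) + (-5)*(-1) = 98
C[0][1] = (5)*(-2) + (6)*(-10) + (-5)*(6) = -100
C[0][2] = (5)*(-10) + (6)*(-1) + (-5)*(-5) = -31
C[1][0] = (3)*(9) + (0)*(8) + (-9)*(-1) = 36
C[1][1] = (3)*(-2) + (0)*(-10) + (-9)*(6) = -60
C[1][2] = (3)*(-10) + (0)*(-1) + (-9)*(-5) = 15
... (3 more cells)
= [[98, -100, -31], [36, -60, 15], [101, -66, -71]]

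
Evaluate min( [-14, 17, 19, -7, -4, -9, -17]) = -17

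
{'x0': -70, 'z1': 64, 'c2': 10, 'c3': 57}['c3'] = 57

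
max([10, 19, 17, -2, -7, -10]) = 19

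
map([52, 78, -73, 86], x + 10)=[62, 88, -63, 96]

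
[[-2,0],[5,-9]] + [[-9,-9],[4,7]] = [[-11, -9], [9, -2]]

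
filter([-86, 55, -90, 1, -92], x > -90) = [-86, 55, 1]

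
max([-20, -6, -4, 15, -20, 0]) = 15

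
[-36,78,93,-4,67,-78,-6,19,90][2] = 93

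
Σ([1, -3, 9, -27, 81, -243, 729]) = 547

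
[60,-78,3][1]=-78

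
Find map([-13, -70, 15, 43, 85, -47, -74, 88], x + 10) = -13+10=-3, -70+10=-60, 15+10=25, 43+10=53, 85+10=95, -47+10=-37, -74+10=-64, 88+10=98
= [-3, -60, 25, 53, 95, -37, -64, 98]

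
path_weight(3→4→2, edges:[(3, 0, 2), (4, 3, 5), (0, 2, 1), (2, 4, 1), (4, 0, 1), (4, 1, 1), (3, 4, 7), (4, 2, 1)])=w(3→4)=7 + w(4→2)=1
= 8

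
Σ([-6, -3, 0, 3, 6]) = 0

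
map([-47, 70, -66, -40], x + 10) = [-37, 80, -56, -30]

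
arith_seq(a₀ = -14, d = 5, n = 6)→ [-14, -9, -4, 1, 6, 11]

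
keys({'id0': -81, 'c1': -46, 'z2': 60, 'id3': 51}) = ['id0', 'c1', 'z2', 'id3']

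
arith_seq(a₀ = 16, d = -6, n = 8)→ [16, 10, 4, -2, -8, -14, -20, -26]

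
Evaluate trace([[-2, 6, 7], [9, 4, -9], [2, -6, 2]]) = diagonal: (-2) + 4 + 2
= 4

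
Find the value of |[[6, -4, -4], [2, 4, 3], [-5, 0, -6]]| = (1)*(6)*det([[4, 3], [0, -6]]) + (-1)*(-4)*det([[2, 3], [-5, -6]]) + (1)*(-4)*det([[2, 4], [-5, 0]])
= -144 + 12 + -80
= -212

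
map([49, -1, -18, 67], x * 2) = [98, -2, -36, 134]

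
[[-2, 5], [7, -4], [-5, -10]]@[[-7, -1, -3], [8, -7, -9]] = C[0][0] = (-2)*(-7) + (5)*(8) = 54
C[0][1] = (-2)*(-1) + (5)*(-7) = -33
C[0][2] = (-2)*(-3) + (5)*(-9) = -39
C[1][0] = (7)*(-7) + (-4)*(8) = -81
C[1][1] = (7)*(-1) + (-4)*(-7) = 21
C[1][2] = (7)*(-3) + (-4)*(-9) = 15
... (3 more cells)
= [[54, -33, -39], [-81, 21, 15], [-45, 75, 105]]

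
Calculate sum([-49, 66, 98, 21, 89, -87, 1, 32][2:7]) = 122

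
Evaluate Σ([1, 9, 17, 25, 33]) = 85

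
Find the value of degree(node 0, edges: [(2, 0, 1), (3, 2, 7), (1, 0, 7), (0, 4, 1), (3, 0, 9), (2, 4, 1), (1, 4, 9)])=4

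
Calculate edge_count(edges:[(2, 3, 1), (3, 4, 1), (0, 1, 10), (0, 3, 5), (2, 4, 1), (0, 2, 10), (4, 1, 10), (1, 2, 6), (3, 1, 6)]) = 9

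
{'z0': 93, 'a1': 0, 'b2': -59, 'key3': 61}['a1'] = 0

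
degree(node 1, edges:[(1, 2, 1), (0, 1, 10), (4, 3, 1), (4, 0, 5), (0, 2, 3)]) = incident: (1,2), (0,1)
= 2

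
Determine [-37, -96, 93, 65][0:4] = [-37, -96, 93, 65]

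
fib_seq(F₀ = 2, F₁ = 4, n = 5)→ [2, 4, 6, 10, 16]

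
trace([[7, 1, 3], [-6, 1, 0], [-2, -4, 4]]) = diagonal: 7 + 1 + 4
= 12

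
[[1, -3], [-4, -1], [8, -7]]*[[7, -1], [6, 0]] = C[0][0] = (1)*(7) + (-3)*(6) = -11
C[0][1] = (1)*(-1) + (-3)*(0) = -1
C[1][0] = (-4)*(7) + (-1)*(6) = -34
C[1][1] = (-4)*(-1) + (-1)*(0) = 4
C[2][0] = (8)*(7) + (-7)*(6) = 14
C[2][1] = (8)*(-1) + (-7)*(0) = -8
= [[-11, -1], [-34, 4], [14, -8]]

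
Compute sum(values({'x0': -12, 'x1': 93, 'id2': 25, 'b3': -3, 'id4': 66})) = 169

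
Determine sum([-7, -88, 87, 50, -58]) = (-7) + (-88) + 87 + 50 + (-58)
= -16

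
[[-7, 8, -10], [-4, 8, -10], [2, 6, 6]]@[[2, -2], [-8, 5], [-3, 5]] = [[-48, 4], [-42, -2], [-62, 56]]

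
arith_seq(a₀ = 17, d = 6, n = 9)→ [17, 23, 29, 35, 41, 47, 53, 59, 65]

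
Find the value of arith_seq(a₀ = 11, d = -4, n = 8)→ a_0 = 11 + 0*-4 = 11
a_1 = 11 + 1*-4 = 7
a_2 = 11 + 2*-4 = 3
...
= [11, 7, 3, -1, -5, -9, -13, -17]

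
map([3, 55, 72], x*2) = [6, 110, 144]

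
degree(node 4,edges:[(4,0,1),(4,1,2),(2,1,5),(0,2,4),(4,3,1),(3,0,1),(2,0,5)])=incident: (4,0), (4,1), (4,3)
= 3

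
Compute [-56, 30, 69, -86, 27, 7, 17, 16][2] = 69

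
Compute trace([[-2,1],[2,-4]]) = -6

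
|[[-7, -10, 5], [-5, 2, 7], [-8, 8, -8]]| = 1344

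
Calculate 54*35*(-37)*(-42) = 2937060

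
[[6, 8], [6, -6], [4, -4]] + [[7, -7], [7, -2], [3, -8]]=[[13, 1], [13, -8], [7, -12]]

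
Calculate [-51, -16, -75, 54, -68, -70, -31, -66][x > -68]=keep x where x > -68: -51✓, -16✓, -75✗, 54✓, -68✗, -70✗, -31✓, -66✓
= [-51, -16, 54, -31, -66]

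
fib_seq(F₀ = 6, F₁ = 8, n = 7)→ F_2 = F_1 + F_0 = 14
F_3 = F_2 + F_1 = 22
F_4 = F_3 + F_2 = 36
...
= [6, 8, 14, 22, 36, 58, 94]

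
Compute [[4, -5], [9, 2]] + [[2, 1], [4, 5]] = [[6, -4], [13, 7]]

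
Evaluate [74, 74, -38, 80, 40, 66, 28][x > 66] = keep x where x > 66: 74✓, 74✓, -38✗, 80✓, 40✗, 66✗, 28✗
= [74, 74, 80]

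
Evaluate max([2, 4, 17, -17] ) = 17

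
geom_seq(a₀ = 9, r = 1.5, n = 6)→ a_0 = 9*1.5^0 = 9.0
a_1 = 9*1.5^1 = 13.5
a_2 = 9*1.5^2 = 20.25
...
= [9.0, 13.5, 20.25, 30.375, 45.5625, 68.34375]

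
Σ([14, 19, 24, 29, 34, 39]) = 14 + 19 + 24 + 29 + 34 + 39
= 159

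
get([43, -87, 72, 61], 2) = 72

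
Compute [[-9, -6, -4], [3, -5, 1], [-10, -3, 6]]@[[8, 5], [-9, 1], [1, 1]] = [[-22, -55], [70, 11], [-47, -47]]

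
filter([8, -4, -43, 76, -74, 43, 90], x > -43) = [8, -4, 76, 43, 90]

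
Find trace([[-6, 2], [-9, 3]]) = -3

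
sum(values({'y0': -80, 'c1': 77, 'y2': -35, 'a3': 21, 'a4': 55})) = 38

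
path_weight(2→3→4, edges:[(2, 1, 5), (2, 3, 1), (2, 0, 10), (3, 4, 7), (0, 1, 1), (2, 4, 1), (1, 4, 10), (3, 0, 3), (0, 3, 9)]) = 8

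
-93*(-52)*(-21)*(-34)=3452904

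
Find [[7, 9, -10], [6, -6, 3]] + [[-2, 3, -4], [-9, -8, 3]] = [[5, 12, -14], [-3, -14, 6]]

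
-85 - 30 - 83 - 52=-250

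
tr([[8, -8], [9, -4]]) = diagonal: 8 + (-4)
= 4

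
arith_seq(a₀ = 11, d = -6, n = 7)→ [11, 5, -1, -7, -13, -19, -25]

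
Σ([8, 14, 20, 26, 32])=8 + 14 + 20 + 26 + 32
= 100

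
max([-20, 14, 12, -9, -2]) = 14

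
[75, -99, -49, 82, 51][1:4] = [-99, -49, 82]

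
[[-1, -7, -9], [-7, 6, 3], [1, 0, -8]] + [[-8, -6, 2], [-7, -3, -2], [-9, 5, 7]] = [[-9, -13, -7], [-14, 3, 1], [-8, 5, -1]]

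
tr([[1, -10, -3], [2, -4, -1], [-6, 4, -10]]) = -13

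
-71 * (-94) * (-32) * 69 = -14736192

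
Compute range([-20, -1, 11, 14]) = 34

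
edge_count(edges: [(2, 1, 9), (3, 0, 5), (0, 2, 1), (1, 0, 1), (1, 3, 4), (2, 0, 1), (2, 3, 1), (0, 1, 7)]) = 8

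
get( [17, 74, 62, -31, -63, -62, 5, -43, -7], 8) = -7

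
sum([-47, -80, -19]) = (-47) + (-80) + (-19)
= -146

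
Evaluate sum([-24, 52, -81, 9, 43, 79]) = 78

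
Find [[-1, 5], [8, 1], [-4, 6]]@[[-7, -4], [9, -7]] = C[0][0] = (-1)*(-7) + (5)*(9) = 52
C[0][1] = (-1)*(-4) + (5)*(-7) = -31
C[1][0] = (8)*(-7) + (1)*(9) = -47
C[1][1] = (8)*(-4) + (1)*(-7) = -39
C[2][0] = (-4)*(-7) + (6)*(9) = 82
C[2][1] = (-4)*(-4) + (6)*(-7) = -26
= [[52, -31], [-47, -39], [82, -26]]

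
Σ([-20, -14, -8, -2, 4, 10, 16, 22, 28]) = (-20) + (-14) + (-8) + (-2) + 4 + 10 + 16 + 22 + 28
= 36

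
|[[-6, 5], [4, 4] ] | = -44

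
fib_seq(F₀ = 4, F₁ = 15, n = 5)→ [4, 15, 19, 34, 53]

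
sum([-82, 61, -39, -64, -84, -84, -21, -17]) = (-82) + 61 + (-39) + (-64) + (-84) + (-84) + (-21) + (-17)
= -330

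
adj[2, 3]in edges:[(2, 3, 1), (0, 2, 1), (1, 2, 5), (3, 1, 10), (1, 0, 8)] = 1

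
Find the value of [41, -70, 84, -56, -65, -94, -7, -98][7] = -98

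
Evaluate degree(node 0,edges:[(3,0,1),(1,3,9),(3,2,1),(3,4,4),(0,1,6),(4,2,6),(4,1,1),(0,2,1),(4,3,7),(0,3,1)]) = incident: (3,0), (0,1), (0,2), (0,3)
= 4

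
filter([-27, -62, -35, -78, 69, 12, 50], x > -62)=keep x where x > -62: -27✓, -62✗, -35✓, -78✗, 69✓, 12✓, 50✓
= [-27, -35, 69, 12, 50]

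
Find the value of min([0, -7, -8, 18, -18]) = -18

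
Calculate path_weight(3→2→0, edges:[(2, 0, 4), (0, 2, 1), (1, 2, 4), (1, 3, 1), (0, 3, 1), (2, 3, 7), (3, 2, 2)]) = w(3→2)=2 + w(2→0)=4
= 6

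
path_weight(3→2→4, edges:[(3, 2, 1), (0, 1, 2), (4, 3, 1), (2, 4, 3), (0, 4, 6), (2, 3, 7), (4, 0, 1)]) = 4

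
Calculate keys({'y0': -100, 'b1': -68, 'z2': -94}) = ['y0', 'b1', 'z2']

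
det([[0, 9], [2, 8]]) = -18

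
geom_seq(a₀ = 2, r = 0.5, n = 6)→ [2.0, 1.0, 0.5, 0.25, 0.125, 0.0625]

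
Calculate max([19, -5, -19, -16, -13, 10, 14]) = 19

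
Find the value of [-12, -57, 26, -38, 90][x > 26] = [90]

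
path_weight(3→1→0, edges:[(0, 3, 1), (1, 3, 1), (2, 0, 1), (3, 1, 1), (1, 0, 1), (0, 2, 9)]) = 2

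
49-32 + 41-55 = 3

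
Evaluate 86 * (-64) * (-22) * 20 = 2421760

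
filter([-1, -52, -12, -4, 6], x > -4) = [-1, 6]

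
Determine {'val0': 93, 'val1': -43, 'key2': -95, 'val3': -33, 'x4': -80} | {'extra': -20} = {'val0': 93, 'val1': -43, 'key2': -95, 'val3': -33, 'x4': -80, 'extra': -20}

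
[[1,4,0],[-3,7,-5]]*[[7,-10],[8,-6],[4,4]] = [[39, -34], [15, -32]]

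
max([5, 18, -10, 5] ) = 18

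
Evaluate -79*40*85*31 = -8326600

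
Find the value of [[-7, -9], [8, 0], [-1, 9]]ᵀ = [[-7, 8, -1], [-9, 0, 9]]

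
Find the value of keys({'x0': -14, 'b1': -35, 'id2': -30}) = ['x0', 'b1', 'id2']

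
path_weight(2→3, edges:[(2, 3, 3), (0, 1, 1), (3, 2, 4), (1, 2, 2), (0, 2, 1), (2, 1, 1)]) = 3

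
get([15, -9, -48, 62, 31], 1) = -9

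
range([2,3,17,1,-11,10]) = 28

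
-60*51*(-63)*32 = 6168960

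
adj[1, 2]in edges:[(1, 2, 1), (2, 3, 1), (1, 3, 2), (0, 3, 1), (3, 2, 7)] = 1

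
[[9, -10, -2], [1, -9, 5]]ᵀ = [[9, 1], [-10, -9], [-2, 5]]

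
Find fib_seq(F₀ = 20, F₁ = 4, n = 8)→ [20, 4, 24, 28, 52, 80, 132, 212]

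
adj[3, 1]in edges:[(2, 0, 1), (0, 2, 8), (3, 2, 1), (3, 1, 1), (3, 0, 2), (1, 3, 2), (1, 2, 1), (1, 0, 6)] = 1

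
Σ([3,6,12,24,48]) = 93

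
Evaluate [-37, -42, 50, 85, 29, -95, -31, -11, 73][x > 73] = keep x where x > 73: -37✗, -42✗, 50✗, 85✓, 29✗, -95✗, -31✗, -11✗, 73✗
= [85]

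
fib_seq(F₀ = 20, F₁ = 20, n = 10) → F_2 = F_1 + F_0 = 40
F_3 = F_2 + F_1 = 60
F_4 = F_3 + F_2 = 100
...
= [20, 20, 40, 60, 100, 160, 260, 420, 680, 1100]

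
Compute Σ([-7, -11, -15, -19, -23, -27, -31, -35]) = -168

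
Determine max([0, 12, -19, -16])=12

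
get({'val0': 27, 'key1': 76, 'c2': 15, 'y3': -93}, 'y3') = -93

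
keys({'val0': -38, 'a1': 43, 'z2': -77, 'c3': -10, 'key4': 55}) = ['val0', 'a1', 'z2', 'c3', 'key4']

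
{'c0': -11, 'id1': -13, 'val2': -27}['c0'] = -11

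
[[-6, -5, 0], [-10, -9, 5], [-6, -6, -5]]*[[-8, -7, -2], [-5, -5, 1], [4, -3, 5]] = [[73, 67, 7], [145, 100, 36], [58, 87, -19]]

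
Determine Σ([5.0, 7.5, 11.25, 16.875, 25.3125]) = 5.0 + 7.5 + 11.25 + 16.875 + 25.3125
= 65.9375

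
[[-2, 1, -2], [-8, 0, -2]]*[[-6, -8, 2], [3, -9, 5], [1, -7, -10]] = C[0][0] = (-2)*(-6) + (1)*(3) + (-2)*(1) = 13
C[0][1] = (-2)*(-8) + (1)*(-9) + (-2)*(-7) = 21
C[0][2] = (-2)*(2) + (1)*(5) + (-2)*(-10) = 21
C[1][0] = (-8)*(-6) + (0)*(3) + (-2)*(1) = 46
C[1][1] = (-8)*(-8) + (0)*(-9) + (-2)*(-7) = 78
C[1][2] = (-8)*(2) + (0)*(5) + (-2)*(-10) = 4
= [[13, 21, 21], [46, 78, 4]]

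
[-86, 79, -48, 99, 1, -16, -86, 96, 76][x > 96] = keep x where x > 96: -86✗, 79✗, -48✗, 99✓, 1✗, -16✗, -86✗, 96✗, 76✗
= [99]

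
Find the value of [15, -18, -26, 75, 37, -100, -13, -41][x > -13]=[15, 75, 37]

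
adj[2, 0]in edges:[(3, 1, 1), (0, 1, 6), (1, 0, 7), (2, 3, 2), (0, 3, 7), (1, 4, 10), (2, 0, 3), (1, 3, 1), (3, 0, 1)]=3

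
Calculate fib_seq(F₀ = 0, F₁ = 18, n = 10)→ [0, 18, 18, 36, 54, 90, 144, 234, 378, 612]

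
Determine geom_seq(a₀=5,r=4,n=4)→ a_0 = 5*4^0 = 5
a_1 = 5*4^1 = 20
a_2 = 5*4^2 = 80
...
= [5, 20, 80, 320]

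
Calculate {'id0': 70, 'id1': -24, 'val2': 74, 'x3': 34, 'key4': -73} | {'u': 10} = {'id0': 70, 'id1': -24, 'val2': 74, 'x3': 34, 'key4': -73, 'u': 10}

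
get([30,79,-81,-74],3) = -74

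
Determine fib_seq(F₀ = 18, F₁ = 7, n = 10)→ F_2 = F_1 + F_0 = 25
F_3 = F_2 + F_1 = 32
F_4 = F_3 + F_2 = 57
...
= [18, 7, 25, 32, 57, 89, 146, 235, 381, 616]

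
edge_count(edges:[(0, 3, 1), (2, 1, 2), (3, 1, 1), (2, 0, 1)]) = 4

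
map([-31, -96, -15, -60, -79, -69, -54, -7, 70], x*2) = [-62, -192, -30, -120, -158, -138, -108, -14, 140]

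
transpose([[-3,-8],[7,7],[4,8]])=[[-3, 7, 4], [-8, 7, 8]]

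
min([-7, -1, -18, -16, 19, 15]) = -18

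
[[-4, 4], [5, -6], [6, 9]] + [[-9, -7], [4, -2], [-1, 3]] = [[-13, -3], [9, -8], [5, 12]]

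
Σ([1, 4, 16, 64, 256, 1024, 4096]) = 5461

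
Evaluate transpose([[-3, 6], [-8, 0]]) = [[-3, -8], [6, 0]]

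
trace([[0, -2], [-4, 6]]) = 6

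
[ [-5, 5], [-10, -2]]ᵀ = [[-5, -10], [5, -2]]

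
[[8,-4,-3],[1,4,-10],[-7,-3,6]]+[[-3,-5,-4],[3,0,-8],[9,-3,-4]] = [[5, -9, -7], [4, 4, -18], [2, -6, 2]]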